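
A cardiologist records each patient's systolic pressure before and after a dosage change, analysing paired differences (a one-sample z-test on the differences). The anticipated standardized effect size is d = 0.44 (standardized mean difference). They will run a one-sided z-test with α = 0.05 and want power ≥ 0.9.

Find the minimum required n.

n = 45

Set Φ(δ − 1.645) = 0.9; then δ − 1.645 = Φ⁻¹(0.9) = 1.282, giving δ = 2.926.
δ = d·√n ⇒ n = (δ/d)² = (2.926 / 0.44)² = 44.23.
Rounding up, n = 45.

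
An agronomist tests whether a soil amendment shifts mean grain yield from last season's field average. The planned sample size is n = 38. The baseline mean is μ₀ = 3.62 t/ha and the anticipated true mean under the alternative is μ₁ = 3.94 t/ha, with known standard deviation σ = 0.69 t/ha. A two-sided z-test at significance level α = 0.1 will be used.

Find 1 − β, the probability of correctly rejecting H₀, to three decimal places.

Standardized effect: d = |μ₁ − μ₀| / σ = |3.94 − 3.62| / 0.69 = 0.4638
Noncentrality parameter: δ = d·√n = 0.4638 × √38 = 2.8589
Two-sided α = 0.1 → critical value z_{0.05} = 1.645.
Power = Φ(δ − 1.645) + Φ(−δ − 1.645) = Φ(1.214) + Φ(-4.504) = 0.8876 + 0.0000 = 0.8876.

Power ≈ 0.888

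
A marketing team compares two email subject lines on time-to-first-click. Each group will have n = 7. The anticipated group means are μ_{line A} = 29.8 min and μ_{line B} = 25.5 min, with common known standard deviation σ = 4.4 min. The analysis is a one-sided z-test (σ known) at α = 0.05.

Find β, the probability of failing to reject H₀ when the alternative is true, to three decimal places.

β ≈ 0.427

Standardized effect: d = |μ_{line A} − μ_{line B}| / σ = |29.8 − 25.5| / 4.4 = 0.9773
Noncentrality parameter: δ = d·√(n/2) = 0.9773 × √(7/2) = 1.8283
Critical value for a one-sided test at α = 0.05: z_α = 1.645.
Power = P(Z > 1.645 − δ) = Φ(0.183) = 0.5728.
Type II error: β = 1 − power = 1 − 0.5728 = 0.4272.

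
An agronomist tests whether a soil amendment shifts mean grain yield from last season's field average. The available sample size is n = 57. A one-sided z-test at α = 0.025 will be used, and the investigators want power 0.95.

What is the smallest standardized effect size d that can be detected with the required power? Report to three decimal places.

d ≈ 0.477

Need Φ(δ − 1.960) = 0.95, so δ = 1.960 + 1.645 = 3.605.
δ = d·√n ⇒ d = δ/√n = 3.605/√57 = 0.4775.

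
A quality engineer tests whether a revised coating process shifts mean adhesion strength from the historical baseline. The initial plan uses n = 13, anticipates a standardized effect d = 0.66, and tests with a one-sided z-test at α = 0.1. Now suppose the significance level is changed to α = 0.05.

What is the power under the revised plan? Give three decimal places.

δ = d·√n = 0.66 × √13 = 2.3797 (unchanged). New critical value: z_{0.05} = 1.645.
Revised power = P(Z > 1.645 − δ) = Φ(0.735) = 0.7688.

Power ≈ 0.769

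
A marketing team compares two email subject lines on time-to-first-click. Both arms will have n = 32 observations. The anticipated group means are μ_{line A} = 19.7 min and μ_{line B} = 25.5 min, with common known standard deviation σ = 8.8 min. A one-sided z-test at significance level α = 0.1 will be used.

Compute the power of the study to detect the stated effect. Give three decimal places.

Power ≈ 0.912

Standardized effect: d = |μ_{line A} − μ_{line B}| / σ = |19.7 − 25.5| / 8.8 = 0.6591
Noncentrality parameter: δ = d·√(n/2) = 0.6591 × √(32/2) = 2.6364
Critical value for a one-sided test at α = 0.1: z_α = 1.282.
Power = Φ(δ − 1.282) = Φ(1.355) = 0.9123.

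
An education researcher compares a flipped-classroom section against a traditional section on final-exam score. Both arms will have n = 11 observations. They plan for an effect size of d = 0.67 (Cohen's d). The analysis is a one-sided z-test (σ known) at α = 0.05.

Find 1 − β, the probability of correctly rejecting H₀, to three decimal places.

Noncentrality parameter: λ = d·√(n/2) = 0.67 × √(11/2) = 1.5713
One-sided α = 0.05 → critical value z_{0.05} = 1.645.
Power = Φ(λ − 1.645) = Φ(-0.074) = 0.4707.

Power ≈ 0.471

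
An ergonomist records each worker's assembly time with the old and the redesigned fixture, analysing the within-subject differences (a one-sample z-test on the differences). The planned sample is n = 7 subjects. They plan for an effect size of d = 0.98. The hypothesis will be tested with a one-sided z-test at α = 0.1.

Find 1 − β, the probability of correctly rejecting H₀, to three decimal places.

Power ≈ 0.905

Noncentrality parameter: δ = d·√n = 0.98 × √7 = 2.5928
Critical value for a one-sided test at α = 0.1: z_α = 1.282.
Power = P(Z > 1.282 − δ) = Φ(1.311) = 0.9051.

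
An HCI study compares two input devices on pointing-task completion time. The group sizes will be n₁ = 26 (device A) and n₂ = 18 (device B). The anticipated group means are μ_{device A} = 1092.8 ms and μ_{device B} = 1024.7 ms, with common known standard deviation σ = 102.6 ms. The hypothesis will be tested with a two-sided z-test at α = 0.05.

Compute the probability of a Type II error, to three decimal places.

β ≈ 0.419

Standardized effect: d = |μ_{device A} − μ_{device B}| / σ = |1092.8 − 1024.7| / 102.6 = 0.6637
Noncentrality parameter: δ = d / √(1/n₁ + 1/n₂) = 0.6637 / √(1/26 + 1/18) = 2.1647
Two-sided α = 0.05 → critical value z_{0.025} = 1.960.
Power = Φ(δ − 1.960) + Φ(−δ − 1.960) = Φ(0.205) + Φ(-4.125) = 0.5811 + 0.0000 = 0.5811.
Type II error: β = 1 − power = 1 − 0.5811 = 0.4189.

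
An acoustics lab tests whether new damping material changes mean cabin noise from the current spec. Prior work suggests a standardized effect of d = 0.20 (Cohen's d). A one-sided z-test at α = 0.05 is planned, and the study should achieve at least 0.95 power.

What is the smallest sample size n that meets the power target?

For power 0.95 need Φ(δ − z_{0.05}) = 0.95, so δ = z_{0.05} + z_{0.05} = 1.645 + 1.645 = 3.290.
δ = d·√n ⇒ n = (δ/d)² = (3.290 / 0.20)² = 270.55.
Round up to the next whole unit.

n = 271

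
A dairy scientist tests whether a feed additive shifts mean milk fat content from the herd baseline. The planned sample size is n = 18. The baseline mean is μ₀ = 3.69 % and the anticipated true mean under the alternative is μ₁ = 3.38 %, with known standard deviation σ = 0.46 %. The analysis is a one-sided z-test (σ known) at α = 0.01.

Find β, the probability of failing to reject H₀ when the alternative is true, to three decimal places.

β ≈ 0.297

Standardized effect: d = |μ₁ − μ₀| / σ = |3.38 − 3.69| / 0.46 = 0.6739
Noncentrality parameter: δ = d·√n = 0.6739 × √18 = 2.8592
Critical value for a one-sided test at α = 0.01: z_α = 2.326.
Power = P(Z > 2.326 − δ) = Φ(0.533) = 0.7029.
Type II error: β = 1 − power = 1 − 0.7029 = 0.2971.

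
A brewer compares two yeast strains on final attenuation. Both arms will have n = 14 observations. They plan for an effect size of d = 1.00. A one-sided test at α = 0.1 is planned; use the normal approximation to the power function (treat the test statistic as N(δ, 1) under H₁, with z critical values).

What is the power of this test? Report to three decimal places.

Power ≈ 0.914

Noncentrality parameter: λ = d·√(n/2) = 1.00 × √(14/2) = 2.6458
Critical value for a one-sided test at α = 0.1: z_α = 1.282.
Power = P(Z > 1.282 − λ) = Φ(1.364) = 0.9137.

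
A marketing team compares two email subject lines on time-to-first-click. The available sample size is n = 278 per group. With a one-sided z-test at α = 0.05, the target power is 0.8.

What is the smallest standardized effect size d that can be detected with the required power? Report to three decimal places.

d ≈ 0.211

Required noncentrality: δ = z_{0.05} + z_{0.20} = 1.645 + 0.842 = 2.486.
δ = d·√(n/2) ⇒ d = δ/√(n/2) = 2.486/√(278/2) = 0.2109.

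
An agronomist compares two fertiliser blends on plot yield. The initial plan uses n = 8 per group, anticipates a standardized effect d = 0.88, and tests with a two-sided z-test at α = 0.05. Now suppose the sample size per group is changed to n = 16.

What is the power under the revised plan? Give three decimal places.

Power ≈ 0.702

With n = 16 per group: δ = d·√(n/2) = 0.88 × √(16/2) = 2.4890. Critical value z_{0.025} = 1.960.
Revised power = Φ(δ − 1.960) + Φ(−δ − 1.960) = Φ(0.529) + Φ(-4.449) = 0.7016 + 0.0000 = 0.7016.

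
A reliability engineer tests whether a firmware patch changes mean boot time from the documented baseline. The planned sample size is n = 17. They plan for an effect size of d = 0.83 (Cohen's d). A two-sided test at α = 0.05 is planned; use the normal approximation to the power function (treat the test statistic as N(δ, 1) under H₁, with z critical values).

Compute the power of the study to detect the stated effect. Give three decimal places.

Noncentrality parameter: δ = d·√n = 0.83 × √17 = 3.4222
Two-sided α = 0.05 → critical value z_{0.025} = 1.960.
Power = Φ(δ − 1.960) + Φ(−δ − 1.960) = Φ(1.462) + Φ(-5.382) = 0.9282 + 0.0000 = 0.9282.

Power ≈ 0.928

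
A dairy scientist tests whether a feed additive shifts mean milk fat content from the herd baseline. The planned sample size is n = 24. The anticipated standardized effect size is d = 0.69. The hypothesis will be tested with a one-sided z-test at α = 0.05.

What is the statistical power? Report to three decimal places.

Power ≈ 0.959

Noncentrality parameter: δ = d·√n = 0.69 × √24 = 3.3803
Critical value for a one-sided test at α = 0.05: z_α = 1.645.
Power = P(Z > 1.645 − δ) = Φ(1.735) = 0.9587.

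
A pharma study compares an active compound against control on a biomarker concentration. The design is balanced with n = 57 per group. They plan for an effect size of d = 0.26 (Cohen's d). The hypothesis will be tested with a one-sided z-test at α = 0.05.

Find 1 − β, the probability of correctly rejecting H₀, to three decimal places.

Noncentrality parameter: δ = d·√(n/2) = 0.26 × √(57/2) = 1.3880
Critical value for a one-sided test at α = 0.05: z_α = 1.645.
Power = Φ(δ − 1.645) = Φ(-0.257) = 0.3987.

Power ≈ 0.399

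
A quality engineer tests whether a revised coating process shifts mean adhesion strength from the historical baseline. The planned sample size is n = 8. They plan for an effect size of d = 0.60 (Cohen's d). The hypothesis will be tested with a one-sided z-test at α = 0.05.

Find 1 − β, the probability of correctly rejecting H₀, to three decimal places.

Noncentrality parameter: λ = d·√n = 0.60 × √8 = 1.6971
One-sided α = 0.05 → critical value z_{0.05} = 1.645.
Power = Φ(λ − 1.645) = Φ(0.052) = 0.5208.

Power ≈ 0.521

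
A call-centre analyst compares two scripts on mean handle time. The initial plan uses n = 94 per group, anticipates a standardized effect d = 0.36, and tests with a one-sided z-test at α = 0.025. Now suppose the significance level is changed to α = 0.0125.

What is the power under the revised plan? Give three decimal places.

δ = d·√(n/2) = 0.36 × √(94/2) = 2.4680 (unchanged). New critical value: z_{0.0125} = 2.241.
Revised power = P(Z > 2.241 − δ) = Φ(0.227) = 0.5896.

Power ≈ 0.590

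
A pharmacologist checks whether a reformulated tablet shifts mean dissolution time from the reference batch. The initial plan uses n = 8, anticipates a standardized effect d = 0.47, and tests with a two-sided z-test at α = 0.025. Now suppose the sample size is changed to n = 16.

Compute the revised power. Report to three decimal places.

With n = 16: δ = d·√n = 0.47 × √16 = 1.8800. Critical value z_{0.0125} = 2.241.
Revised power = Φ(δ − 2.241) + Φ(−δ − 2.241) = Φ(-0.361) + Φ(-4.121) = 0.3589 + 0.0000 = 0.3589.

Power ≈ 0.359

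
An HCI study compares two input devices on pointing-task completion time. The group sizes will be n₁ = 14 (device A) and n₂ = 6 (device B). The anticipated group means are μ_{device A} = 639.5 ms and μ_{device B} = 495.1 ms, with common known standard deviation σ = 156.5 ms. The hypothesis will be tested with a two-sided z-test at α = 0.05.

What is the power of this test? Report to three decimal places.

Power ≈ 0.473

Standardized effect: d = |μ_{device A} − μ_{device B}| / σ = |639.5 − 495.1| / 156.5 = 0.9227
Noncentrality parameter: δ = d / √(1/n₁ + 1/n₂) = 0.9227 / √(1/14 + 1/6) = 1.8909
Critical value for a two-sided test at α = 0.05: z_{α/2} = 1.960.
Power = Φ(δ − 1.960) + Φ(−δ − 1.960) = Φ(-0.069) + Φ(-3.851) = 0.4725 + 0.0001 = 0.4725.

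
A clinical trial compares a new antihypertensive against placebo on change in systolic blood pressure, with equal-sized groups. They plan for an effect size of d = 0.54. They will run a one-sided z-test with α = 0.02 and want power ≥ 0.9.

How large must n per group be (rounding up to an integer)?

For power 0.9 need Φ(δ − z_{0.02}) = 0.9, so δ = z_{0.02} + z_{0.10} = 2.054 + 1.282 = 3.335.
δ = d·√(n/2) ⇒ n = 2(δ/d)² = 2 × (3.335 / 0.54)² = 76.30.
Round up to the next whole unit.

n = 77 per group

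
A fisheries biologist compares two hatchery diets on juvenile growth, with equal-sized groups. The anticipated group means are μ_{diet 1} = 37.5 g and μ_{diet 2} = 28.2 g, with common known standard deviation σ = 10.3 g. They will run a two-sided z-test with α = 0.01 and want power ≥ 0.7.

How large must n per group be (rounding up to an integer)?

n = 24 per group

Standardized effect: d = |μ_{diet 1} − μ_{diet 2}| / σ = |37.5 − 28.2| / 10.3 = 0.9029
Set Φ(δ − 2.576) = 0.7; then δ − 2.576 = Φ⁻¹(0.7) = 0.524, giving δ = 3.100.
(Ignoring the negligible lower-tail rejection probability gives the usual closed-form inversion.)
δ = d·√(n/2) ⇒ n = 2(δ/d)² = 2 × (3.100 / 0.9029)² = 23.58.
Round up to the next whole unit.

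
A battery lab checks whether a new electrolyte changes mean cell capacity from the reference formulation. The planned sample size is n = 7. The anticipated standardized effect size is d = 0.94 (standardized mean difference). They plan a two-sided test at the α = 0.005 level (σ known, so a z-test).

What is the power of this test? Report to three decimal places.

Noncentrality parameter: δ = d·√n = 0.94 × √7 = 2.4870
Critical value for a two-sided test at α = 0.005: z_{α/2} = 2.807.
Power = Φ(δ − 2.807) + Φ(−δ − 2.807) = Φ(-0.320) + Φ(-5.294) = 0.3745 + 0.0000 = 0.3745.

Power ≈ 0.374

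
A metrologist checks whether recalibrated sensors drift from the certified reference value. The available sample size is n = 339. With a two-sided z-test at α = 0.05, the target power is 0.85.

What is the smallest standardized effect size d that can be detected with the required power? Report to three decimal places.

d ≈ 0.163

Required noncentrality: δ = z_{0.025} + z_{0.15} = 1.960 + 1.036 = 2.996.
(The second rejection-region term Φ(−δ − z_{α/2}) is negligible and dropped.)
δ = d·√n ⇒ d = δ/√n = 2.996/√339 = 0.1627.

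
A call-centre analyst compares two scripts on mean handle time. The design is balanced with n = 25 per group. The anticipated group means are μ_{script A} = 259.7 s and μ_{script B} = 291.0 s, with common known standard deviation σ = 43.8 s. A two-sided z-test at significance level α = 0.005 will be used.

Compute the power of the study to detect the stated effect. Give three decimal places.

Power ≈ 0.390

Standardized effect: d = |μ_{script A} − μ_{script B}| / σ = |259.7 − 291.0| / 43.8 = 0.7146
Noncentrality parameter: δ = d·√(n/2) = 0.7146 × √(25/2) = 2.5265
Critical value for a two-sided test at α = 0.005: z_{α/2} = 2.807.
Power = Φ(δ − 2.807) + Φ(−δ − 2.807) = Φ(-0.280) + Φ(-5.334) = 0.3895 + 0.0000 = 0.3895.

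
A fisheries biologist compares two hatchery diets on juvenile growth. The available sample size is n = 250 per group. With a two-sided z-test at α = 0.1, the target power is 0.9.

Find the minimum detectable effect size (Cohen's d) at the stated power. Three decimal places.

d ≈ 0.262

Required noncentrality: δ = z_{0.05} + z_{0.10} = 1.645 + 1.282 = 2.926.
(The second rejection-region term Φ(−δ − z_{α/2}) is negligible and dropped.)
δ = d·√(n/2) ⇒ d = δ/√(n/2) = 2.926/√(250/2) = 0.2617.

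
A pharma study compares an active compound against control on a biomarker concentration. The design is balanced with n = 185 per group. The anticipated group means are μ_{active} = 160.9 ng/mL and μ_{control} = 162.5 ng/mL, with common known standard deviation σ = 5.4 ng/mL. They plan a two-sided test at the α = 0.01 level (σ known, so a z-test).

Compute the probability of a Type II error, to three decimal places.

β ≈ 0.392

Standardized effect: d = |μ_{active} − μ_{control}| / σ = |160.9 − 162.5| / 5.4 = 0.2963
Noncentrality parameter: λ = d·√(n/2) = 0.2963 × √(185/2) = 2.8497
Two-sided α = 0.01 → critical value z_{0.005} = 2.576.
Power = Φ(λ − 2.576) + Φ(−λ − 2.576) = Φ(0.274) + Φ(-5.426) = 0.6079 + 0.0000 = 0.6079.
Type II error: β = 1 − power = 1 − 0.6079 = 0.3921.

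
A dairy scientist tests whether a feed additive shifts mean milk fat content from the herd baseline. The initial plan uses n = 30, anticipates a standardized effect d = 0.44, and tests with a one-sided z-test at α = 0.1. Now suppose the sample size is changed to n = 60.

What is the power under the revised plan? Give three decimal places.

With n = 60: δ = d·√n = 0.44 × √60 = 3.4082. Critical value z_{0.1} = 1.282.
Revised power = Φ(δ − 1.282) = Φ(2.127) = 0.9833.

Power ≈ 0.983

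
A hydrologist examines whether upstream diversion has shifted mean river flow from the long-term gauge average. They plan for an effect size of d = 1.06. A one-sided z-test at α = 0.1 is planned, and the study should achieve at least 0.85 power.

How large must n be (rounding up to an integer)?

n = 5

Set Φ(δ − 1.282) = 0.85; then δ − 1.282 = Φ⁻¹(0.85) = 1.036, giving δ = 2.318.
δ = d·√n ⇒ n = (δ/d)² = (2.318 / 1.06)² = 4.78.
Round up to the next whole unit.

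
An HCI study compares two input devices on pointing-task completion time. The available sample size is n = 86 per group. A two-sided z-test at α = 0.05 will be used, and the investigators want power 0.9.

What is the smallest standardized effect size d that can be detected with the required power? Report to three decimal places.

d ≈ 0.494

Required noncentrality: δ = z_{0.025} + z_{0.10} = 1.960 + 1.282 = 3.242.
(Lower-tail contribution to power is negligible for δ > 0.)
δ = d·√(n/2) ⇒ d = δ/√(n/2) = 3.242/√(86/2) = 0.4943.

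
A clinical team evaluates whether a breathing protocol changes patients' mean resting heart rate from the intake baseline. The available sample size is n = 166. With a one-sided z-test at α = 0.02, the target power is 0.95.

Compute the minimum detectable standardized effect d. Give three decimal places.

d ≈ 0.287

Required noncentrality: δ = z_{0.02} + z_{0.05} = 2.054 + 1.645 = 3.699.
δ = d·√n ⇒ d = δ/√n = 3.699/√166 = 0.2871.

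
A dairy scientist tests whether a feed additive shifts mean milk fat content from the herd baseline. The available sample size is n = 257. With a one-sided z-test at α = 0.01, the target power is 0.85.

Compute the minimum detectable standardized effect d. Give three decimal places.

d ≈ 0.210

Need Φ(δ − 2.326) = 0.85, so δ = 2.326 + 1.036 = 3.363.
δ = d·√n ⇒ d = δ/√n = 3.363/√257 = 0.2098.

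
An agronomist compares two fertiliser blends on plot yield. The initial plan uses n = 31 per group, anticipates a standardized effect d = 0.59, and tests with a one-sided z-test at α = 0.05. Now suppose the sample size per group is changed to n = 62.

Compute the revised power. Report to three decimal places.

Power ≈ 0.950

With n = 62 per group: δ = d·√(n/2) = 0.59 × √(62/2) = 3.2850. Critical value z_{0.05} = 1.645.
Revised power = Φ(δ − 1.645) = Φ(1.640) = 0.9495.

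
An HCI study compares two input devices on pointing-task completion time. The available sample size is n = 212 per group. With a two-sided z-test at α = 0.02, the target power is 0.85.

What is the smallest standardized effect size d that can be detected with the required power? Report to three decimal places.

Required noncentrality: δ = z_{0.01} + z_{0.15} = 2.326 + 1.036 = 3.363.
(Lower-tail contribution to power is negligible for δ > 0.)
δ = d·√(n/2) ⇒ d = δ/√(n/2) = 3.363/√(212/2) = 0.3266.

d ≈ 0.327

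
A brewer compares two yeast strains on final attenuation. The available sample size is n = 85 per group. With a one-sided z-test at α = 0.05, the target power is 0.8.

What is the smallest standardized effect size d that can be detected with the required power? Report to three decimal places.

d ≈ 0.381

Need Φ(δ − 1.645) = 0.8, so δ = 1.645 + 0.842 = 2.486.
δ = d·√(n/2) ⇒ d = δ/√(n/2) = 2.486/√(85/2) = 0.3814.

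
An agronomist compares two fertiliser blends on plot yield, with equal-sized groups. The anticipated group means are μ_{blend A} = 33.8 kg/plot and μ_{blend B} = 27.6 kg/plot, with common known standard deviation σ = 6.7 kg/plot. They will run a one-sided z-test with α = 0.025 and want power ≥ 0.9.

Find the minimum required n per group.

n = 25 per group

Standardized effect: d = |μ_{blend A} − μ_{blend B}| / σ = |33.8 − 27.6| / 6.7 = 0.9254
Set Φ(δ − 1.960) = 0.9; then δ − 1.960 = Φ⁻¹(0.9) = 1.282, giving δ = 3.242.
δ = d·√(n/2) ⇒ n = 2(δ/d)² = 2 × (3.242 / 0.9254)² = 24.54.
Round up to the next whole unit.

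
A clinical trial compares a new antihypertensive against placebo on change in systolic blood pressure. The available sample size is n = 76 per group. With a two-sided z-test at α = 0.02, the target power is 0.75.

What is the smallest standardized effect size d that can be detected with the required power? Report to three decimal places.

Need Φ(δ − 2.326) = 0.75, so δ = 2.326 + 0.674 = 3.001.
(Lower-tail contribution to power is negligible for δ > 0.)
δ = d·√(n/2) ⇒ d = δ/√(n/2) = 3.001/√(76/2) = 0.4868.

d ≈ 0.487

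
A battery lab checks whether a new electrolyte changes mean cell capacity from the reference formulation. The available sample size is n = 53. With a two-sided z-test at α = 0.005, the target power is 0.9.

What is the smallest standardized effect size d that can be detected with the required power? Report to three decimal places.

d ≈ 0.562

Need Φ(δ − 2.807) = 0.9, so δ = 2.807 + 1.282 = 4.089.
(Lower-tail contribution to power is negligible for δ > 0.)
δ = d·√n ⇒ d = δ/√n = 4.089/√53 = 0.5616.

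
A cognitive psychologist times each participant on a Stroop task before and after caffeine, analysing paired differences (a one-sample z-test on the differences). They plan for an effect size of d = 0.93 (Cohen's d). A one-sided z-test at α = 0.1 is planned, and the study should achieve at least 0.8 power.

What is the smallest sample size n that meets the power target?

n = 6

Set Φ(δ − 1.282) = 0.8; then δ − 1.282 = Φ⁻¹(0.8) = 0.842, giving δ = 2.123.
δ = d·√n ⇒ n = (δ/d)² = (2.123 / 0.93)² = 5.21.
Rounding up, n = 6.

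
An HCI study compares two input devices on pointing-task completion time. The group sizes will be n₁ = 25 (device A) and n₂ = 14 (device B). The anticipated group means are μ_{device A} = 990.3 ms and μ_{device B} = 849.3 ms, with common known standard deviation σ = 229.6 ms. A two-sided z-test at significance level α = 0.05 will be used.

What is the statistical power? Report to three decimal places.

Power ≈ 0.452

Standardized effect: d = |μ_{device A} − μ_{device B}| / σ = |990.3 − 849.3| / 229.6 = 0.6141
Noncentrality parameter: δ = d / √(1/n₁ + 1/n₂) = 0.6141 / √(1/25 + 1/14) = 1.8397
Two-sided α = 0.05 → critical value z_{0.025} = 1.960.
Power = Φ(δ − 1.960) + Φ(−δ − 1.960) = Φ(-0.120) + Φ(-3.800) = 0.4521 + 0.0001 = 0.4522.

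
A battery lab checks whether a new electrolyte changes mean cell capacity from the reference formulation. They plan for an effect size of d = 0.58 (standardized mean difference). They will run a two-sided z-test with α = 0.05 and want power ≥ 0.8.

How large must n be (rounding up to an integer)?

n = 24

Set Φ(δ − 1.960) = 0.8; then δ − 1.960 = Φ⁻¹(0.8) = 0.842, giving δ = 2.802.
(For δ > 0 the lower-tail rejection region contributes negligibly to power, so the one-term inversion is standard.)
δ = d·√n ⇒ n = (δ/d)² = (2.802 / 0.58)² = 23.33.
Round up to the next whole unit.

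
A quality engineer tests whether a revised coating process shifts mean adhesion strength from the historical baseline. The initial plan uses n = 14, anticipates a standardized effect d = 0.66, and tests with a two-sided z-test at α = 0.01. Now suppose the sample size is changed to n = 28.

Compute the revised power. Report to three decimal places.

Power ≈ 0.820

With n = 28: δ = d·√n = 0.66 × √28 = 3.4924. Critical value z_{0.005} = 2.576.
Revised power = Φ(δ − 2.576) + Φ(−δ − 2.576) = Φ(0.917) + Φ(-6.068) = 0.8203 + 0.0000 = 0.8203.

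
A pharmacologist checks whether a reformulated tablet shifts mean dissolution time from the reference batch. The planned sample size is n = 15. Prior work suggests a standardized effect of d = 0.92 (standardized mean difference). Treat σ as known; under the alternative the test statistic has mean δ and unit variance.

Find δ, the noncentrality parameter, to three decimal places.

δ ≈ 3.563

δ = d·√n = 0.92 × √15 = 3.5631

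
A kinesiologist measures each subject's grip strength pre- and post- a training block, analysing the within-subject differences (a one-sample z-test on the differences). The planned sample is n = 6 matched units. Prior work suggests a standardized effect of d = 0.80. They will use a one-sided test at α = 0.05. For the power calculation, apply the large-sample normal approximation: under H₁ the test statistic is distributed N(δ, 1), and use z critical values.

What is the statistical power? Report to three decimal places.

Power ≈ 0.624

Noncentrality parameter: δ = d·√n = 0.80 × √6 = 1.9596
Critical value for a one-sided test at α = 0.05: z_α = 1.645.
Power = Φ(δ − 1.645) = Φ(0.315) = 0.6235.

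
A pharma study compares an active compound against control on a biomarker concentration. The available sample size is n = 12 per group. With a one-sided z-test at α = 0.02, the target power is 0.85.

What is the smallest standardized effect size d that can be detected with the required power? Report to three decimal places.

d ≈ 1.262

Required noncentrality: δ = z_{0.02} + z_{0.15} = 2.054 + 1.036 = 3.090.
δ = d·√(n/2) ⇒ d = δ/√(n/2) = 3.090/√(12/2) = 1.2616.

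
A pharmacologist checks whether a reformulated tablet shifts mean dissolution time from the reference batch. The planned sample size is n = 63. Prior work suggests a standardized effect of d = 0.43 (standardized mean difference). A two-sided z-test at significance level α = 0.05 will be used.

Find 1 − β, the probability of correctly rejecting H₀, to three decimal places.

Power ≈ 0.927

Noncentrality parameter: δ = d·√n = 0.43 × √63 = 3.4130
Two-sided α = 0.05 → critical value z_{0.025} = 1.960.
Power = Φ(δ − 1.960) + Φ(−δ − 1.960) = Φ(1.453) + Φ(-5.373) = 0.9269 + 0.0000 = 0.9269.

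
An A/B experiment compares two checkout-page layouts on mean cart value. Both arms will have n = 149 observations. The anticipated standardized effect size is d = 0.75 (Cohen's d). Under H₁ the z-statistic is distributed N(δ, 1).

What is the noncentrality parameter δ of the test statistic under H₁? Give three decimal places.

δ = d·√(n/2) = 0.75 × √(149/2) = 6.4735

δ ≈ 6.474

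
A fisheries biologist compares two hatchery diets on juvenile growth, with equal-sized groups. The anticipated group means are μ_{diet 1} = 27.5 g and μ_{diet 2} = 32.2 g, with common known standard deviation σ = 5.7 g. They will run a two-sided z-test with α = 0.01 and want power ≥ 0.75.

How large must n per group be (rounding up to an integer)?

n = 32 per group

Standardized effect: d = |μ_{diet 1} − μ_{diet 2}| / σ = |27.5 − 32.2| / 5.7 = 0.8246
Set Φ(δ − 2.576) = 0.75; then δ − 2.576 = Φ⁻¹(0.75) = 0.674, giving δ = 3.250.
(The Φ(−δ − z_{α/2}) term is vanishingly small for δ > 0 and is dropped in the standard sample-size formula.)
δ = d·√(n/2) ⇒ n = 2(δ/d)² = 2 × (3.250 / 0.8246)² = 31.08.
Round up to the next whole unit.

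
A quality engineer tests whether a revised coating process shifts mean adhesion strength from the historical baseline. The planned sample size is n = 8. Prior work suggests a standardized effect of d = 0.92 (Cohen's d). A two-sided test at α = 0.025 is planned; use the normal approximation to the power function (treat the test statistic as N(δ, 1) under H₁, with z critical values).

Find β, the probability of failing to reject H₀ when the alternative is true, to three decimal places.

Noncentrality parameter: δ = d·√n = 0.92 × √8 = 2.6022
Critical value for a two-sided test at α = 0.025: z_{α/2} = 2.241.
Power = Φ(δ − 2.241) + Φ(−δ − 2.241) = Φ(0.361) + Φ(-4.844) = 0.6409 + 0.0000 = 0.6409.
Type II error: β = 1 − power = 1 − 0.6409 = 0.3591.

β ≈ 0.359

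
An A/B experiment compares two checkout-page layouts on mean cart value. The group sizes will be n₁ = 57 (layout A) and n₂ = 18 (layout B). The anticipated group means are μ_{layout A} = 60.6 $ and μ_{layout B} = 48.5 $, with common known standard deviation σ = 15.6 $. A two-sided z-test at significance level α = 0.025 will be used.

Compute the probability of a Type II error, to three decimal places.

β ≈ 0.265

Standardized effect: d = |μ_{layout A} − μ_{layout B}| / σ = |60.6 − 48.5| / 15.6 = 0.7756
Noncentrality parameter: δ = d / √(1/n₁ + 1/n₂) = 0.7756 / √(1/57 + 1/18) = 2.8688
Critical value for a two-sided test at α = 0.025: z_{α/2} = 2.241.
Power = Φ(δ − 2.241) + Φ(−δ − 2.241) = Φ(0.627) + Φ(-5.110) = 0.7348 + 0.0000 = 0.7348.
Type II error: β = 1 − power = 1 − 0.7348 = 0.2652.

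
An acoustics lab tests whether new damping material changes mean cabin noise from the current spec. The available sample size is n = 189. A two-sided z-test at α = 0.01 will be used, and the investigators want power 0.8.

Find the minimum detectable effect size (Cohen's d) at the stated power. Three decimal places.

Need Φ(δ − 2.576) = 0.8, so δ = 2.576 + 0.842 = 3.417.
(The second rejection-region term Φ(−δ − z_{α/2}) is negligible and dropped.)
δ = d·√n ⇒ d = δ/√n = 3.417/√189 = 0.2486.

d ≈ 0.249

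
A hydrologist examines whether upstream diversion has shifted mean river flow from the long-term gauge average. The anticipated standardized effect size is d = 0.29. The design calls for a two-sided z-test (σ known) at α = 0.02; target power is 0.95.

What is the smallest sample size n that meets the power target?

Set Φ(δ − 2.326) = 0.95; then δ − 2.326 = Φ⁻¹(0.95) = 1.645, giving δ = 3.971.
(Ignoring the negligible lower-tail rejection probability gives the usual closed-form inversion.)
δ = d·√n ⇒ n = (δ/d)² = (3.971 / 0.29)² = 187.52.
Round up to the next whole unit.

n = 188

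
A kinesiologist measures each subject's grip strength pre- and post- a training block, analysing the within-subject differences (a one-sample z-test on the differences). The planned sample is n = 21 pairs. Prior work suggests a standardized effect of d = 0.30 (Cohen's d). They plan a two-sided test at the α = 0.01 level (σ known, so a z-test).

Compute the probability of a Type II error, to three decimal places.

Noncentrality parameter: δ = d·√n = 0.30 × √21 = 1.3748
Critical value for a two-sided test at α = 0.01: z_{α/2} = 2.576.
Power = Φ(δ − 2.576) + Φ(−δ − 2.576) = Φ(-1.201) + Φ(-3.951) = 0.1149 + 0.0000 = 0.1149.
Type II error: β = 1 − power = 1 − 0.1149 = 0.8851.

β ≈ 0.885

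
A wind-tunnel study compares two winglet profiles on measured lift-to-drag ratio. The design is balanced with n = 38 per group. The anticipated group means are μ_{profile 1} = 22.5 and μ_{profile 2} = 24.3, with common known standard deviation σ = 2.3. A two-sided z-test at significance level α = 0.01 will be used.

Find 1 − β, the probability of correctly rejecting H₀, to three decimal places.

Power ≈ 0.798

Standardized effect: d = |μ_{profile 1} − μ_{profile 2}| / σ = |22.5 − 24.3| / 2.3 = 0.7826
Noncentrality parameter: δ = d·√(n/2) = 0.7826 × √(38/2) = 3.4113
Critical value for a two-sided test at α = 0.01: z_{α/2} = 2.576.
Power = Φ(δ − 2.576) + Φ(−δ − 2.576) = Φ(0.835) + Φ(-5.987) = 0.7983 + 0.0000 = 0.7983.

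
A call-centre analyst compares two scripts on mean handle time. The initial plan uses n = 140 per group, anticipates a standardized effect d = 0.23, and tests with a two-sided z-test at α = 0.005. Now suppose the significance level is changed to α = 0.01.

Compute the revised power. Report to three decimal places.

δ = d·√(n/2) = 0.23 × √(140/2) = 1.9243 (unchanged). New critical value: z_{0.005} = 2.576.
Revised power = Φ(δ − 2.576) + Φ(−δ − 2.576) = Φ(-0.652) + Φ(-4.500) = 0.2574 + 0.0000 = 0.2574.

Power ≈ 0.257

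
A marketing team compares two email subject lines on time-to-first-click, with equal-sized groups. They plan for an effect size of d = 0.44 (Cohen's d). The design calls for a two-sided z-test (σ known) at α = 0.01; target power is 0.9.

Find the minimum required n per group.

Set Φ(δ − 2.576) = 0.9; then δ − 2.576 = Φ⁻¹(0.9) = 1.282, giving δ = 3.857.
(The Φ(−δ − z_{α/2}) term is vanishingly small for δ > 0 and is dropped in the standard sample-size formula.)
δ = d·√(n/2) ⇒ n = 2(δ/d)² = 2 × (3.857 / 0.44)² = 153.71.
Round up to the next whole unit.

n = 154 per group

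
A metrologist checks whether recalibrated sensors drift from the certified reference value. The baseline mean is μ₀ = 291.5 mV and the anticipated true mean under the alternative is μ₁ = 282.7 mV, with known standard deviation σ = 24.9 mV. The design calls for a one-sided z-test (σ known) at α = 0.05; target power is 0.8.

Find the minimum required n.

Standardized effect: d = |μ₁ − μ₀| / σ = |282.7 − 291.5| / 24.9 = 0.3534
For power 0.8 need Φ(δ − z_{0.05}) = 0.8, so δ = z_{0.05} + z_{0.20} = 1.645 + 0.842 = 2.486.
δ = d·√n ⇒ n = (δ/d)² = (2.486 / 0.3534)² = 49.50.
Rounding up, n = 50.

n = 50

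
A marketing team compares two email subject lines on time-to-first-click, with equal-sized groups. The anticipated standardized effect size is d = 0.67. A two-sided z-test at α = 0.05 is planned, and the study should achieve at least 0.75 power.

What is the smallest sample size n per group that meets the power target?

n = 31 per group

For power 0.75 need Φ(δ − z_{0.025}) = 0.75, so δ = z_{0.025} + z_{0.25} = 1.960 + 0.674 = 2.634.
(Ignoring the negligible lower-tail rejection probability gives the usual closed-form inversion.)
δ = d·√(n/2) ⇒ n = 2(δ/d)² = 2 × (2.634 / 0.67)² = 30.92.
Rounding up, n = 31 per group.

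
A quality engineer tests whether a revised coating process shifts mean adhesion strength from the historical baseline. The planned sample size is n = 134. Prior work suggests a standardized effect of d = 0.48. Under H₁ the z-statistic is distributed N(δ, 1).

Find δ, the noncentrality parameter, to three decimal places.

δ ≈ 5.556

δ = d·√n = 0.48 × √134 = 5.5564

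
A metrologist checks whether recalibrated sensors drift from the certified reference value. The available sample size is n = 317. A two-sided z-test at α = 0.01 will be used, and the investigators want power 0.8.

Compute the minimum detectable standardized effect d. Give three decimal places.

d ≈ 0.192

Required noncentrality: δ = z_{0.005} + z_{0.20} = 2.576 + 0.842 = 3.417.
(The second rejection-region term Φ(−δ − z_{α/2}) is negligible and dropped.)
δ = d·√n ⇒ d = δ/√n = 3.417/√317 = 0.1919.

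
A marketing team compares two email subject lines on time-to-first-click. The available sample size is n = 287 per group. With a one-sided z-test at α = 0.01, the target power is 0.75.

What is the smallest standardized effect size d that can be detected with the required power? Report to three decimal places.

Required noncentrality: δ = z_{0.01} + z_{0.25} = 2.326 + 0.674 = 3.001.
δ = d·√(n/2) ⇒ d = δ/√(n/2) = 3.001/√(287/2) = 0.2505.

d ≈ 0.251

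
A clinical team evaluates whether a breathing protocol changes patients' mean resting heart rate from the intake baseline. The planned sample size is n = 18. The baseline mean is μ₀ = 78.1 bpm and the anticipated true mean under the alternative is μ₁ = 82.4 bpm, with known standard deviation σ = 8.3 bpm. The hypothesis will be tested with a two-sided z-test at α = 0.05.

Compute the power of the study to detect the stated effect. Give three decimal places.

Standardized effect: d = |μ₁ − μ₀| / σ = |82.4 − 78.1| / 8.3 = 0.5181
Noncentrality parameter: δ = d·√n = 0.5181 × √18 = 2.1980
Two-sided α = 0.05 → critical value z_{0.025} = 1.960.
Power = Φ(δ − 1.960) + Φ(−δ − 1.960) = Φ(0.238) + Φ(-4.158) = 0.5941 + 0.0000 = 0.5941.

Power ≈ 0.594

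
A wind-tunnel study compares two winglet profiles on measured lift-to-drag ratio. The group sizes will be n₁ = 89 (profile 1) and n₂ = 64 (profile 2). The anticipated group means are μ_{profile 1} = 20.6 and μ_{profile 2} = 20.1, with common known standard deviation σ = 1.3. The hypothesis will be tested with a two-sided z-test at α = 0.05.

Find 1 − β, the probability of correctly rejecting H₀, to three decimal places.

Standardized effect: d = |μ_{profile 1} − μ_{profile 2}| / σ = |20.6 − 20.1| / 1.3 = 0.3846
Noncentrality parameter: δ = d / √(1/n₁ + 1/n₂) = 0.3846 / √(1/89 + 1/64) = 2.3467
Critical value for a two-sided test at α = 0.05: z_{α/2} = 1.960.
Power = Φ(δ − 1.960) + Φ(−δ − 1.960) = Φ(0.387) + Φ(-4.307) = 0.6505 + 0.0000 = 0.6505.

Power ≈ 0.651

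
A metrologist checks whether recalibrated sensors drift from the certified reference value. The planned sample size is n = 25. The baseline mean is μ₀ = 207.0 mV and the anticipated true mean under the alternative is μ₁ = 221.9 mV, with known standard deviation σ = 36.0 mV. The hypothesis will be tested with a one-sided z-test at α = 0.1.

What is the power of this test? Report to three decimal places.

Power ≈ 0.785

Standardized effect: d = |μ₁ − μ₀| / σ = |221.9 − 207.0| / 36.0 = 0.4139
Noncentrality parameter: δ = d·√n = 0.4139 × √25 = 2.0694
One-sided α = 0.1 → critical value z_{0.1} = 1.282.
Power = Φ(δ − 1.282) = Φ(0.788) = 0.7846.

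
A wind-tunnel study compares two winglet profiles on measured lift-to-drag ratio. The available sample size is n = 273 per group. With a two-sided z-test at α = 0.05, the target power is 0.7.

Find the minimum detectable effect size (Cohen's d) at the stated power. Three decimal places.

d ≈ 0.213

Required noncentrality: δ = z_{0.025} + z_{0.30} = 1.960 + 0.524 = 2.484.
(Lower-tail contribution to power is negligible for δ > 0.)
δ = d·√(n/2) ⇒ d = δ/√(n/2) = 2.484/√(273/2) = 0.2126.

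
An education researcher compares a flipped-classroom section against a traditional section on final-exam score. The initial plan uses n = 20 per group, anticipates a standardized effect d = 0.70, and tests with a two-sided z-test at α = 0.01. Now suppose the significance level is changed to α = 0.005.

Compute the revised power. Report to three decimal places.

Power ≈ 0.276

δ = d·√(n/2) = 0.70 × √(20/2) = 2.2136 (unchanged). New critical value: z_{0.0025} = 2.807.
Revised power = Φ(δ − 2.807) + Φ(−δ − 2.807) = Φ(-0.593) + Φ(-5.021) = 0.2764 + 0.0000 = 0.2764.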